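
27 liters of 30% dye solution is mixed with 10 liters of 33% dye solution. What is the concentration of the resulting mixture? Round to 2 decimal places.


Solute in mixture 1 = 30% of 27 L = 27*30/100 = 81/10 L
Solute in mixture 2 = 33% of 10 L = 10*33/100 = 33/10 L
Total solute = 81/10 + 33/10 = 57/5 L
Total volume = 27 + 10 = 37 L
Final concentration = 57/5/37 * 100 = 30.81%

30.81


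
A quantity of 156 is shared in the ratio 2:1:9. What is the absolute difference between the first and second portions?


Total parts = 2 + 1 + 9 = 12
Value per part = 156 / 12 = 13
Shares: 2*13=26, 1*13=13, 9*13=117
First share = 26, second share = 13
Difference = |26 - 13| = 13

13


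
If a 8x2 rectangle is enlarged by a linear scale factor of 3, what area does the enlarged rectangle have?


Original dimensions: 8 x 2
Enlargement factor = 3
New width = 8 * 3 = 24
New height = 2 * 3 = 6
New area = 24 * 6 = 144

144


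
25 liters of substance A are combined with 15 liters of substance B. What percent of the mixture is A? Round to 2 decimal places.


Volume of A = 25 L
Volume of B = 15 L
Total volume = 25 + 15 = 40 L
Percentage of A = (25/40) * 100
= 62.50%

62.50


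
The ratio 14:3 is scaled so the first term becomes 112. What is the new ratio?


Original ratio: 14:3
First term target: 112
Scale factor = 112 / 14 = 8
Multiply second term: 3 * 8 = 24
Equivalent ratio = 112:24

112:24


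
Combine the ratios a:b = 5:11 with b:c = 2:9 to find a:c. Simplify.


Given a:b = 5:11 and b:c = 2:9
Make b consistent. Multiply first ratio by 2: a:b = 10:22
Multiply second ratio by 11: b:c = 22:99
Now b = 22 in both, so a:b:c = 10:22:99
Therefore a:c = 10:99
Simplify by GCD: a:c = 10:99

10:99


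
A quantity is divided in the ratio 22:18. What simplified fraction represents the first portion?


Total parts = 22 + 18 = 40
First part fraction = 22/40
Simplify: 22/40 = 11/20

11/20


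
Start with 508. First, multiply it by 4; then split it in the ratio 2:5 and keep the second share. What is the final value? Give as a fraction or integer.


Start with 508.
Step 1: Multiply by 4: 508 * 4 = 2032
Step 2: Split 2:5, second share = 2032 * 5/7 = 10160/7
Final result = 10160/7

10160/7


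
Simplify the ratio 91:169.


Find GCD(91, 169)
GCD = 13
Divide both by 13: 91/13 = 7, 169/13 = 13
Simplified ratio = 7:13

7:13


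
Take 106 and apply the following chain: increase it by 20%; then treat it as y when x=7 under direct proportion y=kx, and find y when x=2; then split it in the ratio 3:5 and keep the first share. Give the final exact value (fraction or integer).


Start with 106.
Step 1: Increase by 20%: 106 * 120/100 = 636/5
Step 2: Direct prop: k = (636/5)/7; new y = k*2 = 636/5*2/7 = 1272/35
Step 3: Split 3:5, first share = 1272/35 * 3/8 = 477/35
Final result = 477/35

477/35


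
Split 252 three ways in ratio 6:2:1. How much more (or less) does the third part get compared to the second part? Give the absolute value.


Total parts = 6 + 2 + 1 = 9
Value per part = 252 / 9 = 28
Shares: 6*28=168, 2*28=56, 1*28=28
Third share = 28, second share = 56
Difference = |28 - 56| = 28

28


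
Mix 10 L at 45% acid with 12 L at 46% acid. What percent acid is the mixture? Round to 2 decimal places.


Solute in mixture 1 = 45% of 10 L = 10*45/100 = 9/2 L
Solute in mixture 2 = 46% of 12 L = 12*46/100 = 138/25 L
Total solute = 9/2 + 138/25 = 501/50 L
Total volume = 10 + 12 = 22 L
Final concentration = 501/50/22 * 100 = 45.55%

45.55


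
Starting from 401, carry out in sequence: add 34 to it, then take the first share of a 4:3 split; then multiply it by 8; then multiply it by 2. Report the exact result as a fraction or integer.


Start with 401.
Step 1: Add 34: 401+34=435; split 4:3 first = 435*4/7 = 1740/7
Step 2: Multiply by 8: 1740/7 * 8 = 13920/7
Step 3: Multiply by 2: 13920/7 * 2 = 27840/7
Final result = 27840/7

27840/7


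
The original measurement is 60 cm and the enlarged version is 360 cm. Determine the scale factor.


Original length = 60 cm
Scaled length = 360 cm
Scale factor = 360 / 60
= 6

6


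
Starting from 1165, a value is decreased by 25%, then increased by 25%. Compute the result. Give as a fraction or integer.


Start: 1165
Step 1: decrease by 25% => multiply by 75/100
  1165 * 75/100 = 3495/4
Step 2: increase by 25% => multiply by 125/100
  3495/4 * 125/100 = 17475/16
Final value = 17475/16

17475/16


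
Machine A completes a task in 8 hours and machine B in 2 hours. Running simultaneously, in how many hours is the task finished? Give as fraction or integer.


Rate of A = 1/8 job per hour
Rate of B = 1/2 job per hour
Combined rate = 1/8 + 1/2
Find common denominator: (2 + 8)/(8*2) = 10/16
Combined rate = 5/8 job per hour
Time together = 1 / (5/8) = 8/5 hours

8/5


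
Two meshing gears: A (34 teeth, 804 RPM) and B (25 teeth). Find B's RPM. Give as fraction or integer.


Gear ratio: teeth_A * RPM_A = teeth_B * RPM_B
34 * 804 = 25 * RPM_B
27336 = 25 * RPM_B
RPM_B = 27336 / 25
RPM_B = 27336/25

27336/25


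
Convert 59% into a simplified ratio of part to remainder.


Part = 59%, Remainder = 41%
Ratio = 59:41
GCD(59, 41) = 1
Simplify: 59:41 = 59:41

59:41


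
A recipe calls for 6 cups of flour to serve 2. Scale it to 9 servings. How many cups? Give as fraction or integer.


Original: 6 cups for 2 servings
Target servings = 9
Scaling factor = 9/2
New amount = 6 * 9/2
= 54/2
= 27 cups

27


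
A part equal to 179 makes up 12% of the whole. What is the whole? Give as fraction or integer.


Given: 179 is 12% of the whole
Set up: 179 = 12/100 * whole
whole = 179 * 100 / 12
whole = 17900 / 12
whole = 4475/3

4475/3


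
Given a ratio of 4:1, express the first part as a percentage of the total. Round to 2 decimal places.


Total parts = 4 + 1 = 5
First part fraction = 4/5
Percentage = (4/5) * 100
= 0.8 * 100
= 80.00%

80.00


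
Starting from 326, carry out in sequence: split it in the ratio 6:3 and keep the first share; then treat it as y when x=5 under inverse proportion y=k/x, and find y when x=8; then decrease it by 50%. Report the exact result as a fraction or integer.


Start with 326.
Step 1: Split 6:3, first share = 326 * 6/9 = 652/3
Step 2: Inverse prop: k = (652/3)*5; new y = k/8 = 652/3*5/8 = 815/6
Step 3: Decrease by 50%: 815/6 * 50/100 = 815/12
Final result = 815/12

815/12


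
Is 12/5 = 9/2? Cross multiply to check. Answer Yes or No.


Cross multiply to check 12/5 = 9/2
Left cross product: 12 * 2 = 24
Right cross product: 5 * 9 = 45
24 != 45
Not equal, so proportions differ => No

No


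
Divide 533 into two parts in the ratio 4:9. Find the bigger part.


Total parts = 4 + 9 = 13
Value per part = 533 / 13 = 41
First share = 4 * 41 = 164
Second share = 9 * 41 = 369
Larger share = 369

369


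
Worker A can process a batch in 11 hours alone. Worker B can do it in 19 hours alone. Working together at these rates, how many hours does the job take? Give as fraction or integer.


Rate of A = 1/11 job per hour
Rate of B = 1/19 job per hour
Combined rate = 1/11 + 1/19
Find common denominator: (19 + 11)/(11*19) = 30/209
Combined rate = 30/209 job per hour
Time together = 1 / (30/209) = 209/30 hours

209/30


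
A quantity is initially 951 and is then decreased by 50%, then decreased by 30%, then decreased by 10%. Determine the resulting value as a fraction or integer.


Start: 951
Step 1: decrease by 50% => multiply by 50/100
  951 * 50/100 = 951/2
Step 2: decrease by 30% => multiply by 70/100
  951/2 * 70/100 = 6657/20
Step 3: decrease by 10% => multiply by 90/100
  6657/20 * 90/100 = 59913/200
Final value = 59913/200

59913/200


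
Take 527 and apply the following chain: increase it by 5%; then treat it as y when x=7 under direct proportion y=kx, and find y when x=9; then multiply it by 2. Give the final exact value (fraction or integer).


Start with 527.
Step 1: Increase by 5%: 527 * 105/100 = 11067/20
Step 2: Direct prop: k = (11067/20)/7; new y = k*9 = 11067/20*9/7 = 14229/20
Step 3: Multiply by 2: 14229/20 * 2 = 14229/10
Final result = 14229/10

14229/10


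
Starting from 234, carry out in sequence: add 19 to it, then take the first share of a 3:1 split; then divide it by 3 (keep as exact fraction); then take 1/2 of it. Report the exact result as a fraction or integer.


Start with 234.
Step 1: Add 19: 234+19=253; split 3:1 first = 253*3/4 = 759/4
Step 2: Divide by 3: 759/4 / 3 = 253/4
Step 3: Take 1/2: 253/4 * 1/2 = 253/8
Final result = 253/8

253/8


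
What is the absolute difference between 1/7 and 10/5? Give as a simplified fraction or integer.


Simplify: 1/7 = 1/7 and 10/5 = 2
Find common denominator: LCD = 7
Convert: 1/7 and 14/7
Difference = |1 - 14|/7 = 13/7
Simplified = 13/7

13/7


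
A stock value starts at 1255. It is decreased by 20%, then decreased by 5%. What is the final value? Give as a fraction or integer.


Start: 1255
Step 1: decrease by 20% => multiply by 80/100
  1255 * 80/100 = 1004
Step 2: decrease by 5% => multiply by 95/100
  1004 * 95/100 = 4769/5
Final value = 4769/5

4769/5


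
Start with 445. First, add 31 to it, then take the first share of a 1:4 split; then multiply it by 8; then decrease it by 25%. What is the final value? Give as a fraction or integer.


Start with 445.
Step 1: Add 31: 445+31=476; split 1:4 first = 476*1/5 = 476/5
Step 2: Multiply by 8: 476/5 * 8 = 3808/5
Step 3: Decrease by 25%: 3808/5 * 75/100 = 2856/5
Final result = 2856/5

2856/5


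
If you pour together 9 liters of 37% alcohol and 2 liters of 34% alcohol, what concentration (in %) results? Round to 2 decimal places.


Solute in mixture 1 = 37% of 9 L = 9*37/100 = 333/100 L
Solute in mixture 2 = 34% of 2 L = 2*34/100 = 17/25 L
Total solute = 333/100 + 17/25 = 401/100 L
Total volume = 9 + 2 = 11 L
Final concentration = 401/100/11 * 100 = 36.45%

36.45


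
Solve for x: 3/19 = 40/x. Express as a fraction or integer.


Setting up: 3/19 = 40/x
Cross multiply: 3 * x = 19 * 40
3x = 760
x = 760/3
x = 760/3

760/3


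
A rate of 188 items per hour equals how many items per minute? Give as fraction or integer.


Converting from per hour to per minute
Rate = 188 items per hour
Divide by 60: 188/60
= 47/15 items per minute

47/15


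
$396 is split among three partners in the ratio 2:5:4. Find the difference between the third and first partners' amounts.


Total parts = 2 + 5 + 4 = 11
Value per part = 396 / 11 = 36
Shares: 2*36=72, 5*36=180, 4*36=144
Third share = 144, first share = 72
Difference = |144 - 72| = 72

72


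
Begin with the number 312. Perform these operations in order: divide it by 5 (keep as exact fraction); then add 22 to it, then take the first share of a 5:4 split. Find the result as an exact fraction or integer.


Start with 312.
Step 1: Divide by 5: 312 / 5 = 312/5
Step 2: Add 22: 312/5+22=422/5; split 5:4 first = 422/5*5/9 = 422/9
Final result = 422/9

422/9


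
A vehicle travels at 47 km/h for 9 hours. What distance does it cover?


Using distance = speed * time
Speed = 47 km/h
Time = 9 hours
Distance = 47 * 9
= 423 km

423


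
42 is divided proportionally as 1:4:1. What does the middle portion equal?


Ratio = 1:4:1
Total parts = 1 + 4 + 1 = 6
Value per part = 42 / 6 = 7
First share = 1 * 7 = 7
Middle share = 4 * 7 = 28
Third share = 1 * 7 = 7

28


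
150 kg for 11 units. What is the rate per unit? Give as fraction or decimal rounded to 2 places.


Total kg = 150
Number of units = 11
Unit rate = 150 / 11
= 13.64 kg per unit

13.64


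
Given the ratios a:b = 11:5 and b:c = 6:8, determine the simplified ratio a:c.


Given a:b = 11:5 and b:c = 6:8
Make b consistent. Multiply first ratio by 6: a:b = 66:30
Multiply second ratio by 5: b:c = 30:40
Now b = 30 in both, so a:b:c = 66:30:40
Therefore a:c = 66:40
Simplify by GCD: a:c = 33:20

33:20


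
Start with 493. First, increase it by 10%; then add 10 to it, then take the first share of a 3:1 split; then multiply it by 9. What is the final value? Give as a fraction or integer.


Start with 493.
Step 1: Increase by 10%: 493 * 110/100 = 5423/10
Step 2: Add 10: 5423/10+10=5523/10; split 3:1 first = 5523/10*3/4 = 16569/40
Step 3: Multiply by 9: 16569/40 * 9 = 149121/40
Final result = 149121/40

149121/40


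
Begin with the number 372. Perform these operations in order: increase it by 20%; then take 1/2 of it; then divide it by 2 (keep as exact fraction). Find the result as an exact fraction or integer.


Start with 372.
Step 1: Increase by 20%: 372 * 120/100 = 2232/5
Step 2: Take 1/2: 2232/5 * 1/2 = 1116/5
Step 3: Divide by 2: 1116/5 / 2 = 558/5
Final result = 558/5

558/5


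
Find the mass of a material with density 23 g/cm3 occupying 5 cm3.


Using mass = density * volume
Density = 23 g/cm3
Volume = 5 cm3
Mass = 23 * 5
= 115 g

115


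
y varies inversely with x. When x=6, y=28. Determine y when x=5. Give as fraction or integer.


Inverse proportion: y = k/x
Find k: k = 6 * 28 = 168
Compute y at x=5: y = 168/5
y = 168/5

168/5


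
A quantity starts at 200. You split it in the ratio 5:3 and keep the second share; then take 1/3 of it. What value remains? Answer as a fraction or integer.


Start with 200.
Step 1: Split 5:3, second share = 200 * 3/8 = 75
Step 2: Take 1/3: 75 * 1/3 = 25
Final result = 25

25


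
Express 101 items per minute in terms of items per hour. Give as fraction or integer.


Converting from per minute to per hour
Rate = 101 items per minute
Multiply by 60: 101 * 60
= 6060 items per hour

6060


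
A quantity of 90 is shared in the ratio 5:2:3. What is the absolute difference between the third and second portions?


Total parts = 5 + 2 + 3 = 10
Value per part = 90 / 10 = 9
Shares: 5*9=45, 2*9=18, 3*9=27
Third share = 27, second share = 18
Difference = |27 - 18| = 9

9


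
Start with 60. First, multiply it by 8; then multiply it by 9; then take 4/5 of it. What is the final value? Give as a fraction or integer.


Start with 60.
Step 1: Multiply by 8: 60 * 8 = 480
Step 2: Multiply by 9: 480 * 9 = 4320
Step 3: Take 4/5: 4320 * 4/5 = 3456
Final result = 3456

3456


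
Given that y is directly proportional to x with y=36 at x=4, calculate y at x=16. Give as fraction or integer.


Direct proportion: y = kx
Find k: k = 36/4 = 9
Compute y at x=16: y = 9 * 16
y = 144

144


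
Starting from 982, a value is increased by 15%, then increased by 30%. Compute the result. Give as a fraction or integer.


Start: 982
Step 1: increase by 15% => multiply by 115/100
  982 * 115/100 = 11293/10
Step 2: increase by 30% => multiply by 130/100
  11293/10 * 130/100 = 146809/100
Final value = 146809/100

146809/100


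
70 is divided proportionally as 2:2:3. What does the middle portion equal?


Ratio = 2:2:3
Total parts = 2 + 2 + 3 = 7
Value per part = 70 / 7 = 10
First share = 2 * 10 = 20
Middle share = 2 * 10 = 20
Third share = 3 * 10 = 30

20


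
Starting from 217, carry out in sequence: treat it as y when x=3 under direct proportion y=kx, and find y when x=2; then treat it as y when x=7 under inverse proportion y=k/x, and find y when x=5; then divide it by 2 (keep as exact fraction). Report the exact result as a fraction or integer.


Start with 217.
Step 1: Direct prop: k = (217)/3; new y = k*2 = 217*2/3 = 434/3
Step 2: Inverse prop: k = (434/3)*7; new y = k/5 = 434/3*7/5 = 3038/15
Step 3: Divide by 2: 3038/15 / 2 = 1519/15
Final result = 1519/15

1519/15


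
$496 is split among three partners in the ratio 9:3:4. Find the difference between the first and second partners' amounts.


Total parts = 9 + 3 + 4 = 16
Value per part = 496 / 16 = 31
Shares: 9*31=279, 3*31=93, 4*31=124
First share = 279, second share = 93
Difference = |279 - 93| = 186

186


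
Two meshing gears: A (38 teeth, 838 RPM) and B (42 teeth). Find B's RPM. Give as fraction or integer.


Gear ratio: teeth_A * RPM_A = teeth_B * RPM_B
38 * 838 = 42 * RPM_B
31844 = 42 * RPM_B
RPM_B = 31844 / 42
RPM_B = 15922/21

15922/21


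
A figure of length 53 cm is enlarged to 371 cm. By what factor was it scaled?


Original length = 53 cm
Scaled length = 371 cm
Scale factor = 371 / 53
= 7

7


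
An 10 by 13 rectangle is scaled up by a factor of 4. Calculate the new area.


Original dimensions: 10 x 13
Enlargement factor = 4
New width = 10 * 4 = 40
New height = 13 * 4 = 52
New area = 40 * 52 = 2080

2080


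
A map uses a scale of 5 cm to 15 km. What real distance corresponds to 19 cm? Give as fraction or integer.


Map scale: 5 cm = 15 km
Measured distance on map = 19 cm
Set up proportion: 19 * 15 / 5
= 285 / 5
= 57 km

57


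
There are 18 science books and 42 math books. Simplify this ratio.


Find GCD(18, 42)
GCD = 6
Divide both by 6: 18/6 = 3, 42/6 = 7
Simplified ratio = 3:7

3:7


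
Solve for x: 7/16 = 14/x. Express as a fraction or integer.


Setting up: 7/16 = 14/x
Cross multiply: 7 * x = 16 * 14
7x = 224
x = 224/7
x = 32

32


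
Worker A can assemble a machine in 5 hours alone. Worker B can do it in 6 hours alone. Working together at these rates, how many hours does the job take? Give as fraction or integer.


Rate of A = 1/5 job per hour
Rate of B = 1/6 job per hour
Combined rate = 1/5 + 1/6
Find common denominator: (6 + 5)/(5*6) = 11/30
Combined rate = 11/30 job per hour
Time together = 1 / (11/30) = 30/11 hours

30/11


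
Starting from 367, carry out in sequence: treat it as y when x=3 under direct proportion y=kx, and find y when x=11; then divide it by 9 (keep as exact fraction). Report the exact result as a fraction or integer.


Start with 367.
Step 1: Direct prop: k = (367)/3; new y = k*11 = 367*11/3 = 4037/3
Step 2: Divide by 9: 4037/3 / 9 = 4037/27
Final result = 4037/27

4037/27


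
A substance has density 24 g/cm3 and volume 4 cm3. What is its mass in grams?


Using mass = density * volume
Density = 24 g/cm3
Volume = 4 cm3
Mass = 24 * 4
= 96 g

96


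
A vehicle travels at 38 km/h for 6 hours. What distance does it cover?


Using distance = speed * time
Speed = 38 km/h
Time = 6 hours
Distance = 38 * 6
= 228 km

228


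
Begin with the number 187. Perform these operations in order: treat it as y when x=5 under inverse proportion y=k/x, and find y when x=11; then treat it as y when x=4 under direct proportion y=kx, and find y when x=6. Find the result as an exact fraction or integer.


Start with 187.
Step 1: Inverse prop: k = (187)*5; new y = k/11 = 187*5/11 = 85
Step 2: Direct prop: k = (85)/4; new y = k*6 = 85*6/4 = 255/2
Final result = 255/2

255/2


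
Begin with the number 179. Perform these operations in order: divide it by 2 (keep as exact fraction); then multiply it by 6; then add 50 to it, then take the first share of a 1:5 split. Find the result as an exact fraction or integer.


Start with 179.
Step 1: Divide by 2: 179 / 2 = 179/2
Step 2: Multiply by 6: 179/2 * 6 = 537
Step 3: Add 50: 537+50=587; split 1:5 first = 587*1/6 = 587/6
Final result = 587/6

587/6


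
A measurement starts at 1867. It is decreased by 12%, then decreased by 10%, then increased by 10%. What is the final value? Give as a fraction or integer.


Start: 1867
Step 1: decrease by 12% => multiply by 88/100
  1867 * 88/100 = 41074/25
Step 2: decrease by 10% => multiply by 90/100
  41074/25 * 90/100 = 184833/125
Step 3: increase by 10% => multiply by 110/100
  184833/125 * 110/100 = 2033163/1250
Final value = 2033163/1250

2033163/1250


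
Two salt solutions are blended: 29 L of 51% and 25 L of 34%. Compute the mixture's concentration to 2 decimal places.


Solute in mixture 1 = 51% of 29 L = 29*51/100 = 1479/100 L
Solute in mixture 2 = 34% of 25 L = 25*34/100 = 17/2 L
Total solute = 1479/100 + 17/2 = 2329/100 L
Total volume = 29 + 25 = 54 L
Final concentration = 2329/100/54 * 100 = 43.13%

43.13


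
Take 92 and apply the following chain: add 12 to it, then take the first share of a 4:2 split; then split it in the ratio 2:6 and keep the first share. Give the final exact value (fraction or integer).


Start with 92.
Step 1: Add 12: 92+12=104; split 4:2 first = 104*4/6 = 208/3
Step 2: Split 2:6, first share = 208/3 * 2/8 = 52/3
Final result = 52/3

52/3


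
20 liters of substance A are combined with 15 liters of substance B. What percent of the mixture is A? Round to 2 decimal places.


Volume of A = 20 L
Volume of B = 15 L
Total volume = 20 + 15 = 35 L
Percentage of A = (20/35) * 100
= 57.14%

57.14


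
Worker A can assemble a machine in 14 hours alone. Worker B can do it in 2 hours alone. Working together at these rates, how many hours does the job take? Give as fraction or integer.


Rate of A = 1/14 job per hour
Rate of B = 1/2 job per hour
Combined rate = 1/14 + 1/2
Find common denominator: (2 + 14)/(14*2) = 16/28
Combined rate = 4/7 job per hour
Time together = 1 / (4/7) = 7/4 hours

7/4


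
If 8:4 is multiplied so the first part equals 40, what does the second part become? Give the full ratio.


Original ratio: 8:4
First term target: 40
Scale factor = 40 / 8 = 5
Multiply second term: 4 * 5 = 20
Equivalent ratio = 40:20

40:20


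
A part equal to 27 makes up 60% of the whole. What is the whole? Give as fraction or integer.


Given: 27 is 60% of the whole
Set up: 27 = 60/100 * whole
whole = 27 * 100 / 60
whole = 2700 / 60
whole = 45

45


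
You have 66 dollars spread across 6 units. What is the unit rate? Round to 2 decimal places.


Total dollars = 66
Number of units = 6
Unit rate = 66 / 6
= 11 dollars per unit

11


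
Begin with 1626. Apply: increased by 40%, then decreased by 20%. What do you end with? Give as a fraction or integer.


Start: 1626
Step 1: increase by 40% => multiply by 140/100
  1626 * 140/100 = 11382/5
Step 2: decrease by 20% => multiply by 80/100
  11382/5 * 80/100 = 45528/25
Final value = 45528/25

45528/25


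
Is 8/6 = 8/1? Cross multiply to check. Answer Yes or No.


Cross multiply to check 8/6 = 8/1
Left cross product: 8 * 1 = 8
Right cross product: 6 * 8 = 48
8 != 48
Not equal, so proportions differ => No

No


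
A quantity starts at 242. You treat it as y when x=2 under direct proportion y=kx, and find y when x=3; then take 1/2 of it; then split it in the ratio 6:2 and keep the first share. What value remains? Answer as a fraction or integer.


Start with 242.
Step 1: Direct prop: k = (242)/2; new y = k*3 = 242*3/2 = 363
Step 2: Take 1/2: 363 * 1/2 = 363/2
Step 3: Split 6:2, first share = 363/2 * 6/8 = 1089/8
Final result = 1089/8

1089/8


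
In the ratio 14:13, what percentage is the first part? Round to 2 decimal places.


Total parts = 14 + 13 = 27
First part fraction = 14/27
Percentage = (14/27) * 100
= 0.518519 * 100
= 51.85%

51.85


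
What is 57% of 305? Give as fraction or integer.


Compute 57% of 305
Convert percentage: 57% = 57/100
Multiply: 305 * 57/100
= 17385/100
= 3477/20

3477/20


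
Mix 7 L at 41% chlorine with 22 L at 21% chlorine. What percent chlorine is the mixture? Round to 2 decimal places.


Solute in mixture 1 = 41% of 7 L = 7*41/100 = 287/100 L
Solute in mixture 2 = 21% of 22 L = 22*21/100 = 231/50 L
Total solute = 287/100 + 231/50 = 749/100 L
Total volume = 7 + 22 = 29 L
Final concentration = 749/100/29 * 100 = 25.83%

25.83


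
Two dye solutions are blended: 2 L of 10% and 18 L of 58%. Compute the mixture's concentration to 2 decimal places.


Solute in mixture 1 = 10% of 2 L = 2*10/100 = 1/5 L
Solute in mixture 2 = 58% of 18 L = 18*58/100 = 261/25 L
Total solute = 1/5 + 261/25 = 266/25 L
Total volume = 2 + 18 = 20 L
Final concentration = 266/25/20 * 100 = 53.20%

53.20


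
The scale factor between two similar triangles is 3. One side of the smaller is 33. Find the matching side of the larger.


Similar triangles have proportional sides
Scale factor = 3
Smaller side = 33
Corresponding larger side = 33 * 3
= 99

99


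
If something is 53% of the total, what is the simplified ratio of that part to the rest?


Part = 53%, Remainder = 47%
Ratio = 53:47
GCD(53, 47) = 1
Simplify: 53:47 = 53:47

53:47


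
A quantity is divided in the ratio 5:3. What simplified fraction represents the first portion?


Total parts = 5 + 3 = 8
First part fraction = 5/8
Simplify: 5/8 = 5/8

5/8


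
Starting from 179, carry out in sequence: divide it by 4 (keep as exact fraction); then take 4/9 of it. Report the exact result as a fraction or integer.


Start with 179.
Step 1: Divide by 4: 179 / 4 = 179/4
Step 2: Take 4/9: 179/4 * 4/9 = 179/9
Final result = 179/9

179/9


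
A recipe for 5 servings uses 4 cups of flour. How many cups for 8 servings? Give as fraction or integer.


Original: 4 cups for 5 servings
Target servings = 8
Scaling factor = 8/5
New amount = 4 * 8/5
= 32/5
= 32/5 cups

32/5


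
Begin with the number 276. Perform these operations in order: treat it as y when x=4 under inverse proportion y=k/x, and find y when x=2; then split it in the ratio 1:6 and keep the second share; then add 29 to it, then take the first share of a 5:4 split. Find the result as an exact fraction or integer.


Start with 276.
Step 1: Inverse prop: k = (276)*4; new y = k/2 = 276*4/2 = 552
Step 2: Split 1:6, second share = 552 * 6/7 = 3312/7
Step 3: Add 29: 3312/7+29=3515/7; split 5:4 first = 3515/7*5/9 = 17575/63
Final result = 17575/63

17575/63


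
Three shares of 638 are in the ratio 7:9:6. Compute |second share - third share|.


Total parts = 7 + 9 + 6 = 22
Value per part = 638 / 22 = 29
Shares: 7*29=203, 9*29=261, 6*29=174
Second share = 261, third share = 174
Difference = |261 - 174| = 87

87


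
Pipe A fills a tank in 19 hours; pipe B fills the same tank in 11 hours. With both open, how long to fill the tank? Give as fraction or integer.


Rate of A = 1/19 job per hour
Rate of B = 1/11 job per hour
Combined rate = 1/19 + 1/11
Find common denominator: (11 + 19)/(19*11) = 30/209
Combined rate = 30/209 job per hour
Time together = 1 / (30/209) = 209/30 hours

209/30


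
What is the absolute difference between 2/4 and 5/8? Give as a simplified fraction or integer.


Simplify: 2/4 = 1/2 and 5/8 = 5/8
Find common denominator: LCD = 8
Convert: 4/8 and 5/8
Difference = |4 - 5|/8 = 1/8
Simplified = 1/8

1/8


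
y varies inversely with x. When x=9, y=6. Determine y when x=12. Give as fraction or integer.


Inverse proportion: y = k/x
Find k: k = 9 * 6 = 54
Compute y at x=12: y = 54/12
y = 9/2

9/2


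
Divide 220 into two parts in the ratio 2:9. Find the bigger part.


Total parts = 2 + 9 = 11
Value per part = 220 / 11 = 20
First share = 2 * 20 = 40
Second share = 9 * 20 = 180
Larger share = 180

180


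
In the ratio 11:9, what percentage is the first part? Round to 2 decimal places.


Total parts = 11 + 9 = 20
First part fraction = 11/20
Percentage = (11/20) * 100
= 0.55 * 100
= 55.00%

55.00


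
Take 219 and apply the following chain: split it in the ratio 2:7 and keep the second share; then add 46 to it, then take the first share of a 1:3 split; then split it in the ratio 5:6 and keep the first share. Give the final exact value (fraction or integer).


Start with 219.
Step 1: Split 2:7, second share = 219 * 7/9 = 511/3
Step 2: Add 46: 511/3+46=649/3; split 1:3 first = 649/3*1/4 = 649/12
Step 3: Split 5:6, first share = 649/12 * 5/11 = 295/12
Final result = 295/12

295/12


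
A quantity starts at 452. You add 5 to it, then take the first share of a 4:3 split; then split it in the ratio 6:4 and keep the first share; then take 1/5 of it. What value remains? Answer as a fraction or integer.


Start with 452.
Step 1: Add 5: 452+5=457; split 4:3 first = 457*4/7 = 1828/7
Step 2: Split 6:4, first share = 1828/7 * 6/10 = 5484/35
Step 3: Take 1/5: 5484/35 * 1/5 = 5484/175
Final result = 5484/175

5484/175


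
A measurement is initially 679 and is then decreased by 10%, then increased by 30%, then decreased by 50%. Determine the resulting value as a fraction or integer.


Start: 679
Step 1: decrease by 10% => multiply by 90/100
  679 * 90/100 = 6111/10
Step 2: increase by 30% => multiply by 130/100
  6111/10 * 130/100 = 79443/100
Step 3: decrease by 50% => multiply by 50/100
  79443/100 * 50/100 = 79443/200
Final value = 79443/200

79443/200


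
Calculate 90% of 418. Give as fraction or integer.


Compute 90% of 418
Convert percentage: 90% = 90/100
Multiply: 418 * 90/100
= 37620/100
= 1881/5

1881/5


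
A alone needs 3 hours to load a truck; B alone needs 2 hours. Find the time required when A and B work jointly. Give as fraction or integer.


Rate of A = 1/3 job per hour
Rate of B = 1/2 job per hour
Combined rate = 1/3 + 1/2
Find common denominator: (2 + 3)/(3*2) = 5/6
Combined rate = 5/6 job per hour
Time together = 1 / (5/6) = 6/5 hours

6/5


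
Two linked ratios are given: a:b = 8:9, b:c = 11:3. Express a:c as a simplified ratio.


Given a:b = 8:9 and b:c = 11:3
Make b consistent. Multiply first ratio by 11: a:b = 88:99
Multiply second ratio by 9: b:c = 99:27
Now b = 99 in both, so a:b:c = 88:99:27
Therefore a:c = 88:27
Simplify by GCD: a:c = 88:27

88:27


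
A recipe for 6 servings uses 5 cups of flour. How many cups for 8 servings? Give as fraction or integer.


Original: 5 cups for 6 servings
Target servings = 8
Scaling factor = 8/6
New amount = 5 * 8/6
= 40/6
= 20/3 cups

20/3


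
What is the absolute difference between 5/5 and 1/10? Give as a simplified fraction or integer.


Simplify: 5/5 = 1 and 1/10 = 1/10
Find common denominator: LCD = 10
Convert: 10/10 and 1/10
Difference = |10 - 1|/10 = 9/10
Simplified = 9/10

9/10


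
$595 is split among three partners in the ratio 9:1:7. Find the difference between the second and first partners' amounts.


Total parts = 9 + 1 + 7 = 17
Value per part = 595 / 17 = 35
Shares: 9*35=315, 1*35=35, 7*35=245
Second share = 35, first share = 315
Difference = |35 - 315| = 280

280


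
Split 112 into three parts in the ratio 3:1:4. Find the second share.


Ratio = 3:1:4
Total parts = 3 + 1 + 4 = 8
Value per part = 112 / 8 = 14
First share = 3 * 14 = 42
Middle share = 1 * 14 = 14
Third share = 4 * 14 = 56

14


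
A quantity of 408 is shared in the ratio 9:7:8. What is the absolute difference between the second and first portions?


Total parts = 9 + 7 + 8 = 24
Value per part = 408 / 24 = 17
Shares: 9*17=153, 7*17=119, 8*17=136
Second share = 119, first share = 153
Difference = |119 - 153| = 34

34


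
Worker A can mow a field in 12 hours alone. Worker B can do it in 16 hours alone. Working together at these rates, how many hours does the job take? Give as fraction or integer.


Rate of A = 1/12 job per hour
Rate of B = 1/16 job per hour
Combined rate = 1/12 + 1/16
Find common denominator: (16 + 12)/(12*16) = 28/192
Combined rate = 7/48 job per hour
Time together = 1 / (7/48) = 48/7 hours

48/7


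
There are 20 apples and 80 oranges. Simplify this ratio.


Find GCD(20, 80)
GCD = 20
Divide both by 20: 20/20 = 1, 80/20 = 4
Simplified ratio = 1:4

1:4


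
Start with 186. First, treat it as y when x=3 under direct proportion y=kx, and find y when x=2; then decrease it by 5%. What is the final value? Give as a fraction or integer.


Start with 186.
Step 1: Direct prop: k = (186)/3; new y = k*2 = 186*2/3 = 124
Step 2: Decrease by 5%: 124 * 95/100 = 589/5
Final result = 589/5

589/5


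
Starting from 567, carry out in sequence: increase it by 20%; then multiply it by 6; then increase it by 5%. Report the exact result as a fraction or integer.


Start with 567.
Step 1: Increase by 20%: 567 * 120/100 = 3402/5
Step 2: Multiply by 6: 3402/5 * 6 = 20412/5
Step 3: Increase by 5%: 20412/5 * 105/100 = 107163/25
Final result = 107163/25

107163/25


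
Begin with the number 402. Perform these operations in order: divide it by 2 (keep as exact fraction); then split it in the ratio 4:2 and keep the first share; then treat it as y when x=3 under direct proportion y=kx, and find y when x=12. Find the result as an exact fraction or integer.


Start with 402.
Step 1: Divide by 2: 402 / 2 = 201
Step 2: Split 4:2, first share = 201 * 4/6 = 134
Step 3: Direct prop: k = (134)/3; new y = k*12 = 134*12/3 = 536
Final result = 536

536


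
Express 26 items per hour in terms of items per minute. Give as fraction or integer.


Converting from per hour to per minute
Rate = 26 items per hour
Divide by 60: 26/60
= 13/30 items per minute

13/30


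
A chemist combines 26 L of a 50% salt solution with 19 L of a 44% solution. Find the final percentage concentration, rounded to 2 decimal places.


Solute in mixture 1 = 50% of 26 L = 26*50/100 = 13 L
Solute in mixture 2 = 44% of 19 L = 19*44/100 = 209/25 L
Total solute = 13 + 209/25 = 534/25 L
Total volume = 26 + 19 = 45 L
Final concentration = 534/25/45 * 100 = 47.47%

47.47


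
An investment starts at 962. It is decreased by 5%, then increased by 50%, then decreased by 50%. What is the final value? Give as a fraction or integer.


Start: 962
Step 1: decrease by 5% => multiply by 95/100
  962 * 95/100 = 9139/10
Step 2: increase by 50% => multiply by 150/100
  9139/10 * 150/100 = 27417/20
Step 3: decrease by 50% => multiply by 50/100
  27417/20 * 50/100 = 27417/40
Final value = 27417/40

27417/40


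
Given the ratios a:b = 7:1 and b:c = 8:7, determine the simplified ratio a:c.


Given a:b = 7:1 and b:c = 8:7
Make b consistent. Multiply first ratio by 8: a:b = 56:8
Multiply second ratio by 1: b:c = 8:7
Now b = 8 in both, so a:b:c = 56:8:7
Therefore a:c = 56:7
Simplify by GCD: a:c = 8:1

8:1


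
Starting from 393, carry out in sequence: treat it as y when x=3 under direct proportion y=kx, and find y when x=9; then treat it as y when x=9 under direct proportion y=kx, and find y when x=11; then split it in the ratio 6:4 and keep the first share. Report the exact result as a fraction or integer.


Start with 393.
Step 1: Direct prop: k = (393)/3; new y = k*9 = 393*9/3 = 1179
Step 2: Direct prop: k = (1179)/9; new y = k*11 = 1179*11/9 = 1441
Step 3: Split 6:4, first share = 1441 * 6/10 = 4323/5
Final result = 4323/5

4323/5


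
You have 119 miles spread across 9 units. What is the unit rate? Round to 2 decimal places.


Total miles = 119
Number of units = 9
Unit rate = 119 / 9
= 13.22 miles per unit

13.22


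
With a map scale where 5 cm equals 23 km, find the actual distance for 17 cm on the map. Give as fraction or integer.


Map scale: 5 cm = 23 km
Measured distance on map = 17 cm
Set up proportion: 17 * 23 / 5
= 391 / 5
= 391/5 km

391/5


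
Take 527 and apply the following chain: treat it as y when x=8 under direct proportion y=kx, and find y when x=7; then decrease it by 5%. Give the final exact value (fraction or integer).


Start with 527.
Step 1: Direct prop: k = (527)/8; new y = k*7 = 527*7/8 = 3689/8
Step 2: Decrease by 5%: 3689/8 * 95/100 = 70091/160
Final result = 70091/160

70091/160


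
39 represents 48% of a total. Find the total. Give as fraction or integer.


Given: 39 is 48% of the whole
Set up: 39 = 48/100 * whole
whole = 39 * 100 / 48
whole = 3900 / 48
whole = 325/4

325/4


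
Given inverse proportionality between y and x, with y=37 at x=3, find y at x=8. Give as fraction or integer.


Inverse proportion: y = k/x
Find k: k = 3 * 37 = 111
Compute y at x=8: y = 111/8
y = 111/8

111/8


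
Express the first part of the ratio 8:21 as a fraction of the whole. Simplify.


Total parts = 8 + 21 = 29
First part fraction = 8/29
Simplify: 8/29 = 8/29

8/29


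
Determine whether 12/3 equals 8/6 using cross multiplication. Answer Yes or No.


Cross multiply to check 12/3 = 8/6
Left cross product: 12 * 6 = 72
Right cross product: 3 * 8 = 24
72 != 24
Not equal, so proportions differ => No

No


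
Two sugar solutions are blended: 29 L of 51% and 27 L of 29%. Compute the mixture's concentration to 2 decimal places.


Solute in mixture 1 = 51% of 29 L = 29*51/100 = 1479/100 L
Solute in mixture 2 = 29% of 27 L = 27*29/100 = 783/100 L
Total solute = 1479/100 + 783/100 = 1131/50 L
Total volume = 29 + 27 = 56 L
Final concentration = 1131/50/56 * 100 = 40.39%

40.39


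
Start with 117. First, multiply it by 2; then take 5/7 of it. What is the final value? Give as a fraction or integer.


Start with 117.
Step 1: Multiply by 2: 117 * 2 = 234
Step 2: Take 5/7: 234 * 5/7 = 1170/7
Final result = 1170/7

1170/7


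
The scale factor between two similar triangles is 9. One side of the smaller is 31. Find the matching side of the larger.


Similar triangles have proportional sides
Scale factor = 9
Smaller side = 31
Corresponding larger side = 31 * 9
= 279

279


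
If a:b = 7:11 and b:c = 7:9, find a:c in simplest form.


Given a:b = 7:11 and b:c = 7:9
Make b consistent. Multiply first ratio by 7: a:b = 49:77
Multiply second ratio by 11: b:c = 77:99
Now b = 77 in both, so a:b:c = 49:77:99
Therefore a:c = 49:99
Simplify by GCD: a:c = 49:99

49:99


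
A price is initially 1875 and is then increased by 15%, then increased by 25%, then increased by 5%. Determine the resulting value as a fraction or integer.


Start: 1875
Step 1: increase by 15% => multiply by 115/100
  1875 * 115/100 = 8625/4
Step 2: increase by 25% => multiply by 125/100
  8625/4 * 125/100 = 43125/16
Step 3: increase by 5% => multiply by 105/100
  43125/16 * 105/100 = 181125/64
Final value = 181125/64

181125/64


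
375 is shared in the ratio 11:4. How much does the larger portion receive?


Total parts = 11 + 4 = 15
Value per part = 375 / 15 = 25
First share = 11 * 25 = 275
Second share = 4 * 25 = 100
Larger share = 275

275


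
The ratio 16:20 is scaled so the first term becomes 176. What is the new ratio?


Original ratio: 16:20
First term target: 176
Scale factor = 176 / 16 = 11
Multiply second term: 20 * 11 = 220
Equivalent ratio = 176:220

176:220


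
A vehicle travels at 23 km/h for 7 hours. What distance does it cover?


Using distance = speed * time
Speed = 23 km/h
Time = 7 hours
Distance = 23 * 7
= 161 km

161


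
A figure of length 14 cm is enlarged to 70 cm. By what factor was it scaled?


Original length = 14 cm
Scaled length = 70 cm
Scale factor = 70 / 14
= 5

5


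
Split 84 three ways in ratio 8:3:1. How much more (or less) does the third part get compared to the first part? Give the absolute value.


Total parts = 8 + 3 + 1 = 12
Value per part = 84 / 12 = 7
Shares: 8*7=56, 3*7=21, 1*7=7
Third share = 7, first share = 56
Difference = |7 - 56| = 49

49


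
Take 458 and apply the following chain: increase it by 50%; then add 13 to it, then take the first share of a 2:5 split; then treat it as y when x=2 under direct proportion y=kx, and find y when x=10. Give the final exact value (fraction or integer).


Start with 458.
Step 1: Increase by 50%: 458 * 150/100 = 687
Step 2: Add 13: 687+13=700; split 2:5 first = 700*2/7 = 200
Step 3: Direct prop: k = (200)/2; new y = k*10 = 200*10/2 = 1000
Final result = 1000

1000


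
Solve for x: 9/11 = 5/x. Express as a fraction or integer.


Setting up: 9/11 = 5/x
Cross multiply: 9 * x = 11 * 5
9x = 55
x = 55/9
x = 55/9

55/9


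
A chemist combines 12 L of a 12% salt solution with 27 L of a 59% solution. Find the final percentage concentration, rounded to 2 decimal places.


Solute in mixture 1 = 12% of 12 L = 12*12/100 = 36/25 L
Solute in mixture 2 = 59% of 27 L = 27*59/100 = 1593/100 L
Total solute = 36/25 + 1593/100 = 1737/100 L
Total volume = 12 + 27 = 39 L
Final concentration = 1737/100/39 * 100 = 44.54%

44.54


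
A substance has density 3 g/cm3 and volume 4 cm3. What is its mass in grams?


Using mass = density * volume
Density = 3 g/cm3
Volume = 4 cm3
Mass = 3 * 4
= 12 g

12


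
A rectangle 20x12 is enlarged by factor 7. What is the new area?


Original dimensions: 20 x 12
Enlargement factor = 7
New width = 20 * 7 = 140
New height = 12 * 7 = 84
New area = 140 * 84 = 11760

11760


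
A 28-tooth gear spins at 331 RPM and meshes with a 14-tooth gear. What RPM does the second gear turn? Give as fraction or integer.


Gear ratio: teeth_A * RPM_A = teeth_B * RPM_B
28 * 331 = 14 * RPM_B
9268 = 14 * RPM_B
RPM_B = 9268 / 14
RPM_B = 662

662
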